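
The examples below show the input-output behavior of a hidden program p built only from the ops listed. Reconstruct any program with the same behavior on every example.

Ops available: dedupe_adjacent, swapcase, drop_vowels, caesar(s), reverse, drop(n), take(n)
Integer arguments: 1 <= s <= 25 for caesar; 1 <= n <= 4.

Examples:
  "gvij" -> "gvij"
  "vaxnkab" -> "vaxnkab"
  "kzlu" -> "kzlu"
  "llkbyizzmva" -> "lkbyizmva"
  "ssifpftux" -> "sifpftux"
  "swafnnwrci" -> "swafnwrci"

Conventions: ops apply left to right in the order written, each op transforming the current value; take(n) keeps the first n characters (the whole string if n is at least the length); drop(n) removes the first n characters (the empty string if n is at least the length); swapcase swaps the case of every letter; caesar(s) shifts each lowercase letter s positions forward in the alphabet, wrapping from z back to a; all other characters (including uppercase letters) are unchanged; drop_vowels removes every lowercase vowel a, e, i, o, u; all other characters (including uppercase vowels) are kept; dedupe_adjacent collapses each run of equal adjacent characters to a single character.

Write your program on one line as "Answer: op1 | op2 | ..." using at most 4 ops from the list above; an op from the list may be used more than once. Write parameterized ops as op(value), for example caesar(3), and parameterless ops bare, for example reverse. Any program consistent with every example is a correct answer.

reverse | dedupe_adjacent | reverse

Check, running the answer program on each example:
  "gvij" -> "jivg" -> "jivg" -> "gvij"
  "vaxnkab" -> "baknxav" -> "baknxav" -> "vaxnkab"
  "kzlu" -> "ulzk" -> "ulzk" -> "kzlu"
  "llkbyizzmva" -> "avmzziybkll" -> "avmziybkl" -> "lkbyizmva"
  "ssifpftux" -> "xutfpfiss" -> "xutfpfis" -> "sifpftux"
  "swafnnwrci" -> "icrwnnfaws" -> "icrwnfaws" -> "swafnwrci"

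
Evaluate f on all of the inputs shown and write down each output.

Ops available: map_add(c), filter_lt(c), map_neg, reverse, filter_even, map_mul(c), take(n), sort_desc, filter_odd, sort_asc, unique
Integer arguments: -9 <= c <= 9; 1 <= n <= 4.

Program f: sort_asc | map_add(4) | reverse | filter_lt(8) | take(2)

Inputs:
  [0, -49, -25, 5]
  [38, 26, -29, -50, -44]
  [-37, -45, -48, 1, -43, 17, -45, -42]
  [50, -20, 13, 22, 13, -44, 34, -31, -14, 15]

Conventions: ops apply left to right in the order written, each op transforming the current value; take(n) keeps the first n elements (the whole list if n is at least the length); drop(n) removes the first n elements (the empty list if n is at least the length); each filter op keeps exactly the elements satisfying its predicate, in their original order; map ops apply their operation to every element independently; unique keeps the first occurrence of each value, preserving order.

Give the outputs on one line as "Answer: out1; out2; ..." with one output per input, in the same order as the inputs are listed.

[4, -21]; [-25, -40]; [5, -33]; [-10, -16]

Execution, op by op:
  [0, -49, -25, 5] -> [-49, -25, 0, 5] -> [-45, -21, 4, 9] -> [9, 4, -21, -45] -> [4, -21, -45] -> [4, -21]
  [38, 26, -29, -50, -44] -> [-50, -44, -29, 26, 38] -> [-46, -40, -25, 30, 42] -> [42, 30, -25, -40, -46] -> [-25, -40, -46] -> [-25, -40]
  [-37, -45, -48, 1, -43, 17, -45, -42] -> [-48, -45, -45, -43, -42, -37, 1, 17] -> [-44, -41, -41, -39, -38, -33, 5, 21] -> [21, 5, -33, -38, -39, -41, -41, -44] -> [5, -33, -38, -39, -41, -41, -44] -> [5, -33]
  [50, -20, 13, 22, 13, -44, 34, -31, -14, 15] -> [-44, -31, -20, -14, 13, 13, 15, 22, 34, 50] -> [-40, -27, -16, -10, 17, 17, 19, 26, 38, 54] -> [54, 38, 26, 19, 17, 17, -10, -16, -27, -40] -> [-10, -16, -27, -40] -> [-10, -16]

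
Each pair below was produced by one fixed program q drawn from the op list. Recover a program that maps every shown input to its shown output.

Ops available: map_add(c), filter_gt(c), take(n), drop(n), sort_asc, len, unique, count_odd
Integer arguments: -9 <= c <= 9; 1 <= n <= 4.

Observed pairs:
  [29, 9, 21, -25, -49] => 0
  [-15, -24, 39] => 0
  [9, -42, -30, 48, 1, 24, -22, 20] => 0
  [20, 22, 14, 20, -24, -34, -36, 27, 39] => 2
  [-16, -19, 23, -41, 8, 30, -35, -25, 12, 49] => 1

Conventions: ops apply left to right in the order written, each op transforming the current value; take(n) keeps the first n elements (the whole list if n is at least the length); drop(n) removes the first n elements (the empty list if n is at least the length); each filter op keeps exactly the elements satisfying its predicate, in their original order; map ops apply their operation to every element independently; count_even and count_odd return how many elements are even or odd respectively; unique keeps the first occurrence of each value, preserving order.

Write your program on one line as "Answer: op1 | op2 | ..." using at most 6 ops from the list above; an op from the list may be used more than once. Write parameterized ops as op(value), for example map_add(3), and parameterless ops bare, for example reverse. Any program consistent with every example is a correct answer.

unique | drop(4) | filter_gt(-3) | filter_gt(6) | count_odd

Check, running the answer program on each example:
  [29, 9, 21, -25, -49] -> [29, 9, 21, -25, -49] -> [-49] -> [] -> [] -> 0
  [-15, -24, 39] -> [-15, -24, 39] -> [] -> [] -> [] -> 0
  [9, -42, -30, 48, 1, 24, -22, 20] -> [9, -42, -30, 48, 1, 24, -22, 20] -> [1, 24, -22, 20] -> [1, 24, 20] -> [24, 20] -> 0
  [20, 22, 14, 20, -24, -34, -36, 27, 39] -> [20, 22, 14, -24, -34, -36, 27, 39] -> [-34, -36, 27, 39] -> [27, 39] -> [27, 39] -> 2
  [-16, -19, 23, -41, 8, 30, -35, -25, 12, 49] -> [-16, -19, 23, -41, 8, 30, -35, -25, 12, 49] -> [8, 30, -35, -25, 12, 49] -> [8, 30, 12, 49] -> [8, 30, 12, 49] -> 1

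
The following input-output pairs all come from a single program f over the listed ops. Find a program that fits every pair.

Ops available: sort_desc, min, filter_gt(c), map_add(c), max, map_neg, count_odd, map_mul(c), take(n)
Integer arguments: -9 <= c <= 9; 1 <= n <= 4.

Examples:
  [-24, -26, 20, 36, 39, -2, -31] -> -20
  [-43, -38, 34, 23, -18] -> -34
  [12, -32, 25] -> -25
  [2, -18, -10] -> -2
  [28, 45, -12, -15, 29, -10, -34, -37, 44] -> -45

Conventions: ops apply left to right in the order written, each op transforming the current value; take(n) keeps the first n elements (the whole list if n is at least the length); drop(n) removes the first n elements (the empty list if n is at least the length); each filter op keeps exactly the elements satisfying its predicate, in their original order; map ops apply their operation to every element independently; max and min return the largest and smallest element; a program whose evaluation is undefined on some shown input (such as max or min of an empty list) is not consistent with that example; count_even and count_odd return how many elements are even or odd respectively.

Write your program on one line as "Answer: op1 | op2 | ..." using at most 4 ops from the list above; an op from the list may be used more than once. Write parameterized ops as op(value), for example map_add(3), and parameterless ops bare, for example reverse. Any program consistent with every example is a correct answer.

take(3) | map_neg | min

Check, running the answer program on each example:
  [-24, -26, 20, 36, 39, -2, -31] -> [-24, -26, 20] -> [24, 26, -20] -> -20
  [-43, -38, 34, 23, -18] -> [-43, -38, 34] -> [43, 38, -34] -> -34
  [12, -32, 25] -> [12, -32, 25] -> [-12, 32, -25] -> -25
  [2, -18, -10] -> [2, -18, -10] -> [-2, 18, 10] -> -2
  [28, 45, -12, -15, 29, -10, -34, -37, 44] -> [28, 45, -12] -> [-28, -45, 12] -> -45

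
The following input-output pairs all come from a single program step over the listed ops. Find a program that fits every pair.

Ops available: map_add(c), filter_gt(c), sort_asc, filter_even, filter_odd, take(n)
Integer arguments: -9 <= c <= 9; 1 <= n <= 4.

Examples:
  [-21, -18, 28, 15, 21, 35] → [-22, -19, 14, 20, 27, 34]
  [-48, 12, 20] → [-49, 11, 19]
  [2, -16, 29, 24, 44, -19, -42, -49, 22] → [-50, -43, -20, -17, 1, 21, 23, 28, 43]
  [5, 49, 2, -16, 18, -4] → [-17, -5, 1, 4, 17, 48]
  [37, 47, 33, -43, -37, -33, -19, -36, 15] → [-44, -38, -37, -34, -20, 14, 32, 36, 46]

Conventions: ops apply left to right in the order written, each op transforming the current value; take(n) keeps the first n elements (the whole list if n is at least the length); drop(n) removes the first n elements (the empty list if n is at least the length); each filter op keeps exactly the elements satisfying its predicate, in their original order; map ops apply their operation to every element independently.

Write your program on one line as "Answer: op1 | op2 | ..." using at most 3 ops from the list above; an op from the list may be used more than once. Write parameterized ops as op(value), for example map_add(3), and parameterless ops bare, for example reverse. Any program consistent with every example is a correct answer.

map_add(-1) | sort_asc

Check, running the answer program on each example:
  [-21, -18, 28, 15, 21, 35] -> [-22, -19, 27, 14, 20, 34] -> [-22, -19, 14, 20, 27, 34]
  [-48, 12, 20] -> [-49, 11, 19] -> [-49, 11, 19]
  [2, -16, 29, 24, 44, -19, -42, -49, 22] -> [1, -17, 28, 23, 43, -20, -43, -50, 21] -> [-50, -43, -20, -17, 1, 21, 23, 28, 43]
  [5, 49, 2, -16, 18, -4] -> [4, 48, 1, -17, 17, -5] -> [-17, -5, 1, 4, 17, 48]
  [37, 47, 33, -43, -37, -33, -19, -36, 15] -> [36, 46, 32, -44, -38, -34, -20, -37, 14] -> [-44, -38, -37, -34, -20, 14, 32, 36, 46]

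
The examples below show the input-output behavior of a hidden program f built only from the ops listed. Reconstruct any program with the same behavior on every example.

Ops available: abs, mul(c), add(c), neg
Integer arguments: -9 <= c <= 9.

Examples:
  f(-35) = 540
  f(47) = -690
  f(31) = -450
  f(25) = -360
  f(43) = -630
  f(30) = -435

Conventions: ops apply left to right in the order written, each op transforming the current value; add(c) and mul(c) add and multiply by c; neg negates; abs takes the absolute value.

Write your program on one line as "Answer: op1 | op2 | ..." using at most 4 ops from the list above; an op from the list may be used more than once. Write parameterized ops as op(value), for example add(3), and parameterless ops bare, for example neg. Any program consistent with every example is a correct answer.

add(-1) | mul(-5) | mul(3)

Check, running the answer program on each example:
  -35 -> -36 -> 180 -> 540
  47 -> 46 -> -230 -> -690
  31 -> 30 -> -150 -> -450
  25 -> 24 -> -120 -> -360
  43 -> 42 -> -210 -> -630
  30 -> 29 -> -145 -> -435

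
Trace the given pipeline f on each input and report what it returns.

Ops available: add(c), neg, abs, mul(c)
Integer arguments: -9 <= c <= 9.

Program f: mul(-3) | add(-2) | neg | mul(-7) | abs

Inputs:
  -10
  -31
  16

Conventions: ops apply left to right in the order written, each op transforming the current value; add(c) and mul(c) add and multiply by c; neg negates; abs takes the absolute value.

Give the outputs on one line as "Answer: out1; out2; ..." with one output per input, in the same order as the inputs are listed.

Execution, op by op:
  -10 -> 30 -> 28 -> -28 -> 196 -> 196
  -31 -> 93 -> 91 -> -91 -> 637 -> 637
  16 -> -48 -> -50 -> 50 -> -350 -> 350

196; 637; 350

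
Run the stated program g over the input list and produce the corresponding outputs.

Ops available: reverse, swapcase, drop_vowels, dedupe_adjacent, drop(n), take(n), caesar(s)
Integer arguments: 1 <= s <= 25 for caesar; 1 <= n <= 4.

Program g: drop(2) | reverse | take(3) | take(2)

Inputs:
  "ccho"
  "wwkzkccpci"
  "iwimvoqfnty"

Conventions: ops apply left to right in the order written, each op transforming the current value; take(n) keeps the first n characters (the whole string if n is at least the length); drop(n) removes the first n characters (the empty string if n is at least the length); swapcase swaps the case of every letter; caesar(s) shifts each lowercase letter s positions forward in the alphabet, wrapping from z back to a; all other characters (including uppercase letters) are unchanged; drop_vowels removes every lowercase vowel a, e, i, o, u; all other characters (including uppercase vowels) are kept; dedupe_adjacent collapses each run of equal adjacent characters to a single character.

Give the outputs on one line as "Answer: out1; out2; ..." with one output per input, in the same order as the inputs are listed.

"oh"; "ic"; "yt"

Execution, op by op:
  "ccho" -> "ho" -> "oh" -> "oh" -> "oh"
  "wwkzkccpci" -> "kzkccpci" -> "icpcckzk" -> "icp" -> "ic"
  "iwimvoqfnty" -> "imvoqfnty" -> "ytnfqovmi" -> "ytn" -> "yt"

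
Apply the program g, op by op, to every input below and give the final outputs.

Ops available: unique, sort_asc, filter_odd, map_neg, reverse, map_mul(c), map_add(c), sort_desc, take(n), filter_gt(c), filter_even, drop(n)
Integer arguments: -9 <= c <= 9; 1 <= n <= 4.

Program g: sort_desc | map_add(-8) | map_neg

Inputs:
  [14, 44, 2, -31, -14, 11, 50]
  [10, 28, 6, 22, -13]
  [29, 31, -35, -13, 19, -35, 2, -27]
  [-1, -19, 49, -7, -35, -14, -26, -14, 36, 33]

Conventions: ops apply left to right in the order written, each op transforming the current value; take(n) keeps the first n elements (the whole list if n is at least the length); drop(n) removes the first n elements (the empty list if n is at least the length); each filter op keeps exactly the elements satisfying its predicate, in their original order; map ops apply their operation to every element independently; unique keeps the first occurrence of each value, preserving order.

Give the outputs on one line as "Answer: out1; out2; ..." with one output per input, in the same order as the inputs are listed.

[-42, -36, -6, -3, 6, 22, 39]; [-20, -14, -2, 2, 21]; [-23, -21, -11, 6, 21, 35, 43, 43]; [-41, -28, -25, 9, 15, 22, 22, 27, 34, 43]

Execution, op by op:
  [14, 44, 2, -31, -14, 11, 50] -> [50, 44, 14, 11, 2, -14, -31] -> [42, 36, 6, 3, -6, -22, -39] -> [-42, -36, -6, -3, 6, 22, 39]
  [10, 28, 6, 22, -13] -> [28, 22, 10, 6, -13] -> [20, 14, 2, -2, -21] -> [-20, -14, -2, 2, 21]
  [29, 31, -35, -13, 19, -35, 2, -27] -> [31, 29, 19, 2, -13, -27, -35, -35] -> [23, 21, 11, -6, -21, -35, -43, -43] -> [-23, -21, -11, 6, 21, 35, 43, 43]
  [-1, -19, 49, -7, -35, -14, -26, -14, 36, 33] -> [49, 36, 33, -1, -7, -14, -14, -19, -26, -35] -> [41, 28, 25, -9, -15, -22, -22, -27, -34, -43] -> [-41, -28, -25, 9, 15, 22, 22, 27, 34, 43]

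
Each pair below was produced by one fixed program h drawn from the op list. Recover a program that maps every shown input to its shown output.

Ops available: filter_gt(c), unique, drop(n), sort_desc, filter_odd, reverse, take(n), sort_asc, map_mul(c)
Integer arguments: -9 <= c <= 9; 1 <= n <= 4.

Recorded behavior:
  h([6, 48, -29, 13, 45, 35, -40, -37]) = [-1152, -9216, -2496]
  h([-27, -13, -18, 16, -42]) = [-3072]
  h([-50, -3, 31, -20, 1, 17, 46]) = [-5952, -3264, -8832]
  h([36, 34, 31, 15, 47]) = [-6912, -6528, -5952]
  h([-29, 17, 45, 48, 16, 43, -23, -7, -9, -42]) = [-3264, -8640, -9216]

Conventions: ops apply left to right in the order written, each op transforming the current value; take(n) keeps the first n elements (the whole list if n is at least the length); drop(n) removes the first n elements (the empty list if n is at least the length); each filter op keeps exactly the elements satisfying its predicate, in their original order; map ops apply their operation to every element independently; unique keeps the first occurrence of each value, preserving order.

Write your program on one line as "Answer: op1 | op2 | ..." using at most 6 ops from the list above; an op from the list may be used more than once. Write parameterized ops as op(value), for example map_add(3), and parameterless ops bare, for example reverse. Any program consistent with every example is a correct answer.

filter_gt(4) | take(3) | map_mul(8) | map_mul(-4) | map_mul(6)

Check, running the answer program on each example:
  [6, 48, -29, 13, 45, 35, -40, -37] -> [6, 48, 13, 45, 35] -> [6, 48, 13] -> [48, 384, 104] -> [-192, -1536, -416] -> [-1152, -9216, -2496]
  [-27, -13, -18, 16, -42] -> [16] -> [16] -> [128] -> [-512] -> [-3072]
  [-50, -3, 31, -20, 1, 17, 46] -> [31, 17, 46] -> [31, 17, 46] -> [248, 136, 368] -> [-992, -544, -1472] -> [-5952, -3264, -8832]
  [36, 34, 31, 15, 47] -> [36, 34, 31, 15, 47] -> [36, 34, 31] -> [288, 272, 248] -> [-1152, -1088, -992] -> [-6912, -6528, -5952]
  [-29, 17, 45, 48, 16, 43, -23, -7, -9, -42] -> [17, 45, 48, 16, 43] -> [17, 45, 48] -> [136, 360, 384] -> [-544, -1440, -1536] -> [-3264, -8640, -9216]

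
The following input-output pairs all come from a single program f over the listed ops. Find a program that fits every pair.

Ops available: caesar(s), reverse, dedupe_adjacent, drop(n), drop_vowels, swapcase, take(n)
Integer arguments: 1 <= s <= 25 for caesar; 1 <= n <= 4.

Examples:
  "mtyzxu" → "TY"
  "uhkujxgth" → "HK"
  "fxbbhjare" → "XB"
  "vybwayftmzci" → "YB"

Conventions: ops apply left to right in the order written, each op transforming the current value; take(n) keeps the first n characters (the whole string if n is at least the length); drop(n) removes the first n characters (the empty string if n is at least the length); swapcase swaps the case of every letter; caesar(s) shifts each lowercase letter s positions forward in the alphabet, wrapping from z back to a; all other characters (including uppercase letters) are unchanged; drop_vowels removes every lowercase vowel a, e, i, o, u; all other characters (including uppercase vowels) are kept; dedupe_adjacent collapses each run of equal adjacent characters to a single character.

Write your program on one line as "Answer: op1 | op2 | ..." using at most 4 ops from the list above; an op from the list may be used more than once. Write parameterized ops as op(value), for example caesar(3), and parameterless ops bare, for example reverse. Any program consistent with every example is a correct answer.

dedupe_adjacent | swapcase | drop(1) | take(2)

Check, running the answer program on each example:
  "mtyzxu" -> "mtyzxu" -> "MTYZXU" -> "TYZXU" -> "TY"
  "uhkujxgth" -> "uhkujxgth" -> "UHKUJXGTH" -> "HKUJXGTH" -> "HK"
  "fxbbhjare" -> "fxbhjare" -> "FXBHJARE" -> "XBHJARE" -> "XB"
  "vybwayftmzci" -> "vybwayftmzci" -> "VYBWAYFTMZCI" -> "YBWAYFTMZCI" -> "YB"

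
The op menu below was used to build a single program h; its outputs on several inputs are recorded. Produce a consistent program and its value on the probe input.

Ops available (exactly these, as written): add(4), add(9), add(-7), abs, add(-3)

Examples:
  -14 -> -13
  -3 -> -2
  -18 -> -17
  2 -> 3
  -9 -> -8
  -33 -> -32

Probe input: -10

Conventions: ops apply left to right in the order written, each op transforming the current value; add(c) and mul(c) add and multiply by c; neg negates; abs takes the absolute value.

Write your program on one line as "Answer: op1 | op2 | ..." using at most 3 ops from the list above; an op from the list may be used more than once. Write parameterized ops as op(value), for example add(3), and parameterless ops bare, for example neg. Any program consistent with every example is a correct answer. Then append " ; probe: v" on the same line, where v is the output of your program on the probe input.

add(4) | add(-3) ; probe: -9

Check, running the answer program on each example:
  -14 -> -10 -> -13
  -3 -> 1 -> -2
  -18 -> -14 -> -17
  2 -> 6 -> 3
  -9 -> -5 -> -8
  -33 -> -29 -> -32
  probe: -10 -> -6 -> -9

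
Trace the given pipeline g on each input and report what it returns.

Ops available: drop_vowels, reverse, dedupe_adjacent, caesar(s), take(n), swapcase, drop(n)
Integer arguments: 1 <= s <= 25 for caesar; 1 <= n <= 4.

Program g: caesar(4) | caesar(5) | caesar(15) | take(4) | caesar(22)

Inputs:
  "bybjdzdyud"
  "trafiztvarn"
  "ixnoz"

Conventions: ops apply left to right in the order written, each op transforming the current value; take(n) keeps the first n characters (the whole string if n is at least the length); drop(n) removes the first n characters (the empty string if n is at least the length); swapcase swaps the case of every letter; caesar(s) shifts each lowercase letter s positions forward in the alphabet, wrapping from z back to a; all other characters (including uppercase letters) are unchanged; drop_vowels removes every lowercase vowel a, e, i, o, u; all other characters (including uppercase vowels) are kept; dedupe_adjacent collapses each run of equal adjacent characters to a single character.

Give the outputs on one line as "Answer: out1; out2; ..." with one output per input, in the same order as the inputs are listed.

"vsvd"; "nluz"; "crhi"

Execution, op by op:
  "bybjdzdyud" -> "fcfnhdhcyh" -> "khksmimhdm" -> "zwzhbxbwsb" -> "zwzh" -> "vsvd"
  "trafiztvarn" -> "xvejmdxzevr" -> "cajoricejaw" -> "rpydgxrtypl" -> "rpyd" -> "nluz"
  "ixnoz" -> "mbrsd" -> "rgwxi" -> "gvlmx" -> "gvlm" -> "crhi"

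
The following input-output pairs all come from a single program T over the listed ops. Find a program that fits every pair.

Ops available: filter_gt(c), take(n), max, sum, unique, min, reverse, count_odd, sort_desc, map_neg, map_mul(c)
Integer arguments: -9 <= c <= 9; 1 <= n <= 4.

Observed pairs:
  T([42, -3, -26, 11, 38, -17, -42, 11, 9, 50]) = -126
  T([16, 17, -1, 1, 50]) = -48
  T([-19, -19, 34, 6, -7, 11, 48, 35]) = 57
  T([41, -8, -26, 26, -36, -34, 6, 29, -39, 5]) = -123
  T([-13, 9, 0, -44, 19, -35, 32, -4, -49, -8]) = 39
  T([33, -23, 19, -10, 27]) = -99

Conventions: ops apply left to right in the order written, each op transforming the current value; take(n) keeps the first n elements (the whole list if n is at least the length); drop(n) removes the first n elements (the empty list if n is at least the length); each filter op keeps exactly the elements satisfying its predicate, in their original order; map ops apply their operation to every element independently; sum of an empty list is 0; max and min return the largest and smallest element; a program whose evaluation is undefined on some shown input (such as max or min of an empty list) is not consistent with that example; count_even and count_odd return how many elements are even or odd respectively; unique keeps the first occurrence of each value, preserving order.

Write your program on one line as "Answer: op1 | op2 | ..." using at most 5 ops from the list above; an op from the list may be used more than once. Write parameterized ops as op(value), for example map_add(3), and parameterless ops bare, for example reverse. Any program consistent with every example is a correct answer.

take(1) | map_mul(3) | map_neg | max

Check, running the answer program on each example:
  [42, -3, -26, 11, 38, -17, -42, 11, 9, 50] -> [42] -> [126] -> [-126] -> -126
  [16, 17, -1, 1, 50] -> [16] -> [48] -> [-48] -> -48
  [-19, -19, 34, 6, -7, 11, 48, 35] -> [-19] -> [-57] -> [57] -> 57
  [41, -8, -26, 26, -36, -34, 6, 29, -39, 5] -> [41] -> [123] -> [-123] -> -123
  [-13, 9, 0, -44, 19, -35, 32, -4, -49, -8] -> [-13] -> [-39] -> [39] -> 39
  [33, -23, 19, -10, 27] -> [33] -> [99] -> [-99] -> -99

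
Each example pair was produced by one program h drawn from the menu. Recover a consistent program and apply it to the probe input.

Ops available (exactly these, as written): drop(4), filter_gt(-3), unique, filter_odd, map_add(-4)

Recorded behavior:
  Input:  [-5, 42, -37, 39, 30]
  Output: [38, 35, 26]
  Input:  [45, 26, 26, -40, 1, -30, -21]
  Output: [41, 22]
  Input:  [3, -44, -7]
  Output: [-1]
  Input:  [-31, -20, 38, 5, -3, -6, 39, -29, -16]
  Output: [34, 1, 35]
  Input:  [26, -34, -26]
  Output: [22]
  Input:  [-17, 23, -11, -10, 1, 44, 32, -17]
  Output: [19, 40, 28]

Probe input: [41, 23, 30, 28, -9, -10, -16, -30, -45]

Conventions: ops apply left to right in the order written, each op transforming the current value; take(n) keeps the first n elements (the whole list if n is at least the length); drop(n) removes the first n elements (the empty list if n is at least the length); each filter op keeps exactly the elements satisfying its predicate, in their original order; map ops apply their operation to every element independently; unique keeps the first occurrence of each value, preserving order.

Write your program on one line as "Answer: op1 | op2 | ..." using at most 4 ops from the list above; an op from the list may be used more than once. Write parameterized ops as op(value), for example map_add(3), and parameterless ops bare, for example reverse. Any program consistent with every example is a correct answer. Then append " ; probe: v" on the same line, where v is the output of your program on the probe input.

map_add(-4) | filter_gt(-3) | unique ; probe: [37, 19, 26, 24]

Check, running the answer program on each example:
  [-5, 42, -37, 39, 30] -> [-9, 38, -41, 35, 26] -> [38, 35, 26] -> [38, 35, 26]
  [45, 26, 26, -40, 1, -30, -21] -> [41, 22, 22, -44, -3, -34, -25] -> [41, 22, 22] -> [41, 22]
  [3, -44, -7] -> [-1, -48, -11] -> [-1] -> [-1]
  [-31, -20, 38, 5, -3, -6, 39, -29, -16] -> [-35, -24, 34, 1, -7, -10, 35, -33, -20] -> [34, 1, 35] -> [34, 1, 35]
  [26, -34, -26] -> [22, -38, -30] -> [22] -> [22]
  [-17, 23, -11, -10, 1, 44, 32, -17] -> [-21, 19, -15, -14, -3, 40, 28, -21] -> [19, 40, 28] -> [19, 40, 28]
  probe: [41, 23, 30, 28, -9, -10, -16, -30, -45] -> [37, 19, 26, 24, -13, -14, -20, -34, -49] -> [37, 19, 26, 24] -> [37, 19, 26, 24]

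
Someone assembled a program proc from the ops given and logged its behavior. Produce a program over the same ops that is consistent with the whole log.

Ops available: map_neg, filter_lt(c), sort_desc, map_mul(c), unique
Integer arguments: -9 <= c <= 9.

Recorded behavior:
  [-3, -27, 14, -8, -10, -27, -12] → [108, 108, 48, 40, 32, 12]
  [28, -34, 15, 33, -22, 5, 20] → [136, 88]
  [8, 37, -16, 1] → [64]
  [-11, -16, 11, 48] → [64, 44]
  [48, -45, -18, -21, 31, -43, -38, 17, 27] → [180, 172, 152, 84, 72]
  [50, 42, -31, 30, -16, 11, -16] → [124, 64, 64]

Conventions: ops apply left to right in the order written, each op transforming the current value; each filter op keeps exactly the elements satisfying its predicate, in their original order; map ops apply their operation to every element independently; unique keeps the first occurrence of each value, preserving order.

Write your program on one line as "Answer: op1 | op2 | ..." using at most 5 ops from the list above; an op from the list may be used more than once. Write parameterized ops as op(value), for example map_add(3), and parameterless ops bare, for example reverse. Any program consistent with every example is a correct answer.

map_mul(4) | sort_desc | filter_lt(3) | map_neg | sort_desc

Check, running the answer program on each example:
  [-3, -27, 14, -8, -10, -27, -12] -> [-12, -108, 56, -32, -40, -108, -48] -> [56, -12, -32, -40, -48, -108, -108] -> [-12, -32, -40, -48, -108, -108] -> [12, 32, 40, 48, 108, 108] -> [108, 108, 48, 40, 32, 12]
  [28, -34, 15, 33, -22, 5, 20] -> [112, -136, 60, 132, -88, 20, 80] -> [132, 112, 80, 60, 20, -88, -136] -> [-88, -136] -> [88, 136] -> [136, 88]
  [8, 37, -16, 1] -> [32, 148, -64, 4] -> [148, 32, 4, -64] -> [-64] -> [64] -> [64]
  [-11, -16, 11, 48] -> [-44, -64, 44, 192] -> [192, 44, -44, -64] -> [-44, -64] -> [44, 64] -> [64, 44]
  [48, -45, -18, -21, 31, -43, -38, 17, 27] -> [192, -180, -72, -84, 124, -172, -152, 68, 108] -> [192, 124, 108, 68, -72, -84, -152, -172, -180] -> [-72, -84, -152, -172, -180] -> [72, 84, 152, 172, 180] -> [180, 172, 152, 84, 72]
  [50, 42, -31, 30, -16, 11, -16] -> [200, 168, -124, 120, -64, 44, -64] -> [200, 168, 120, 44, -64, -64, -124] -> [-64, -64, -124] -> [64, 64, 124] -> [124, 64, 64]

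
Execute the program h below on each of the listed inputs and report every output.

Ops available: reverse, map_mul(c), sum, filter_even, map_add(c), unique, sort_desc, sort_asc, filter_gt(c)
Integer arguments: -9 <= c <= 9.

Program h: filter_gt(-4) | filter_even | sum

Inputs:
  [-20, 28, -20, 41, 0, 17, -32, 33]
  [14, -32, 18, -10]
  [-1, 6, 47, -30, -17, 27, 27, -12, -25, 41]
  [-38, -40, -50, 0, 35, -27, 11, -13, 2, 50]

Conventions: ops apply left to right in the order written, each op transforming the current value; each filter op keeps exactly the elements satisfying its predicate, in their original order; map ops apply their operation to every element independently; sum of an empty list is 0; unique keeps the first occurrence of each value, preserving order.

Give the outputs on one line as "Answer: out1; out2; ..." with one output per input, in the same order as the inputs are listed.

28; 32; 6; 52

Execution, op by op:
  [-20, 28, -20, 41, 0, 17, -32, 33] -> [28, 41, 0, 17, 33] -> [28, 0] -> 28
  [14, -32, 18, -10] -> [14, 18] -> [14, 18] -> 32
  [-1, 6, 47, -30, -17, 27, 27, -12, -25, 41] -> [-1, 6, 47, 27, 27, 41] -> [6] -> 6
  [-38, -40, -50, 0, 35, -27, 11, -13, 2, 50] -> [0, 35, 11, 2, 50] -> [0, 2, 50] -> 52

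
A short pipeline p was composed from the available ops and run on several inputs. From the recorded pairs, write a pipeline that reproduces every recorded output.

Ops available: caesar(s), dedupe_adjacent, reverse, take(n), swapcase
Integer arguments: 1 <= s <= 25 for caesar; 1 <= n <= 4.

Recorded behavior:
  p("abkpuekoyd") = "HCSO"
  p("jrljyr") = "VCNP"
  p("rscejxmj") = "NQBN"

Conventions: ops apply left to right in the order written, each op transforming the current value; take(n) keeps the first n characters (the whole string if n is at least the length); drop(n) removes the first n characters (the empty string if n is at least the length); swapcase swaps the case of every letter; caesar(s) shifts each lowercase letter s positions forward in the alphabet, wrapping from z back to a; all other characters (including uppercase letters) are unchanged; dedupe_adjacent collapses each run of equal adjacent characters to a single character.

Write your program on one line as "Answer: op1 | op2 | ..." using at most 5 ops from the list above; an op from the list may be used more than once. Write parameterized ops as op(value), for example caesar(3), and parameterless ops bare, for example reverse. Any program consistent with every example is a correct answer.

reverse | caesar(15) | caesar(15) | swapcase | take(4)

Check, running the answer program on each example:
  "abkpuekoyd" -> "dyokeupkba" -> "sndztjezqp" -> "hcsoiytofe" -> "HCSOIYTOFE" -> "HCSO"
  "jrljyr" -> "ryjlrj" -> "gnyagy" -> "vcnpvn" -> "VCNPVN" -> "VCNP"
  "rscejxmj" -> "jmxjecsr" -> "ybmytrhg" -> "nqbnigwv" -> "NQBNIGWV" -> "NQBN"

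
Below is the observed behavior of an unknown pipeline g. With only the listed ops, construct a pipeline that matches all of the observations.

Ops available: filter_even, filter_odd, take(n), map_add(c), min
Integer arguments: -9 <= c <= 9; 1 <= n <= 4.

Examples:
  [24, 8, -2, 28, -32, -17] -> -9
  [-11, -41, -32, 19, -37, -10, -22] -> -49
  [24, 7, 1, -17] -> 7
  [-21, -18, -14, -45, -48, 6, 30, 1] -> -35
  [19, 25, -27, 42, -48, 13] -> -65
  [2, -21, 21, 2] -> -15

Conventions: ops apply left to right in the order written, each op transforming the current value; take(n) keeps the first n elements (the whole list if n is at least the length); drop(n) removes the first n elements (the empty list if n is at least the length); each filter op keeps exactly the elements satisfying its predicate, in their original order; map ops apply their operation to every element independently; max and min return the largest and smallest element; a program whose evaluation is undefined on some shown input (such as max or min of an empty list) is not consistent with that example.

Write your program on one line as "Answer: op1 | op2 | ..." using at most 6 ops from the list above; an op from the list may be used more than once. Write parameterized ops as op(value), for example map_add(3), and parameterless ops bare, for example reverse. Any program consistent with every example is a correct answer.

filter_even | map_add(-8) | take(2) | map_add(-9) | min

Check, running the answer program on each example:
  [24, 8, -2, 28, -32, -17] -> [24, 8, -2, 28, -32] -> [16, 0, -10, 20, -40] -> [16, 0] -> [7, -9] -> -9
  [-11, -41, -32, 19, -37, -10, -22] -> [-32, -10, -22] -> [-40, -18, -30] -> [-40, -18] -> [-49, -27] -> -49
  [24, 7, 1, -17] -> [24] -> [16] -> [16] -> [7] -> 7
  [-21, -18, -14, -45, -48, 6, 30, 1] -> [-18, -14, -48, 6, 30] -> [-26, -22, -56, -2, 22] -> [-26, -22] -> [-35, -31] -> -35
  [19, 25, -27, 42, -48, 13] -> [42, -48] -> [34, -56] -> [34, -56] -> [25, -65] -> -65
  [2, -21, 21, 2] -> [2, 2] -> [-6, -6] -> [-6, -6] -> [-15, -15] -> -15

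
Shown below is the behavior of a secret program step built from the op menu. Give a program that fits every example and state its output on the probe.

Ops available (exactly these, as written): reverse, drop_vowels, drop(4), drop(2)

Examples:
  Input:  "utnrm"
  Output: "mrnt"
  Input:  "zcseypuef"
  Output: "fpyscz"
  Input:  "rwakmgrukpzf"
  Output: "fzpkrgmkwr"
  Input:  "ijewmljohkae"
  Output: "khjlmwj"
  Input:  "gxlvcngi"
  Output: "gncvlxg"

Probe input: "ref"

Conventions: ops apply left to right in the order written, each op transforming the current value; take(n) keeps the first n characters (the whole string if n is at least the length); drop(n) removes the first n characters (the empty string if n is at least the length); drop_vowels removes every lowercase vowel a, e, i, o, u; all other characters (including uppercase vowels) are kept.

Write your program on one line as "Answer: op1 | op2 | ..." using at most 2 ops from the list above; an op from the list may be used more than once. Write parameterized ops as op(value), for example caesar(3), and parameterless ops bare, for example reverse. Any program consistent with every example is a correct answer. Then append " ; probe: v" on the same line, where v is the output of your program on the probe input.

reverse | drop_vowels ; probe: "fr"

Check, running the answer program on each example:
  "utnrm" -> "mrntu" -> "mrnt"
  "zcseypuef" -> "feupyescz" -> "fpyscz"
  "rwakmgrukpzf" -> "fzpkurgmkawr" -> "fzpkrgmkwr"
  "ijewmljohkae" -> "eakhojlmweji" -> "khjlmwj"
  "gxlvcngi" -> "igncvlxg" -> "gncvlxg"
  probe: "ref" -> "fer" -> "fr"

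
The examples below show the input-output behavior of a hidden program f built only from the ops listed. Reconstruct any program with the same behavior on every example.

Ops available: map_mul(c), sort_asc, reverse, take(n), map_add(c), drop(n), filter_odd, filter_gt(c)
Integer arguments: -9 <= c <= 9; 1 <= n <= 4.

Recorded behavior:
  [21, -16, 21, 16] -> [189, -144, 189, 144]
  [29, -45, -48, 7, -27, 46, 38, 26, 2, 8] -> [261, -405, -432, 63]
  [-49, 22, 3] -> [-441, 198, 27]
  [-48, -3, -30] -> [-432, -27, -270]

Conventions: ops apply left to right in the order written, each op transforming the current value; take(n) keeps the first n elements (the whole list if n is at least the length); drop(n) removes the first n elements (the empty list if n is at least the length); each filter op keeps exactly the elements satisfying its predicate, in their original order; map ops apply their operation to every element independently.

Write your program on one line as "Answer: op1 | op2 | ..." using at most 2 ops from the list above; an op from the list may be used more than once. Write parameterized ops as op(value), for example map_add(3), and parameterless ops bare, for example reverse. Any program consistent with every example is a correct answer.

take(4) | map_mul(9)

Check, running the answer program on each example:
  [21, -16, 21, 16] -> [21, -16, 21, 16] -> [189, -144, 189, 144]
  [29, -45, -48, 7, -27, 46, 38, 26, 2, 8] -> [29, -45, -48, 7] -> [261, -405, -432, 63]
  [-49, 22, 3] -> [-49, 22, 3] -> [-441, 198, 27]
  [-48, -3, -30] -> [-48, -3, -30] -> [-432, -27, -270]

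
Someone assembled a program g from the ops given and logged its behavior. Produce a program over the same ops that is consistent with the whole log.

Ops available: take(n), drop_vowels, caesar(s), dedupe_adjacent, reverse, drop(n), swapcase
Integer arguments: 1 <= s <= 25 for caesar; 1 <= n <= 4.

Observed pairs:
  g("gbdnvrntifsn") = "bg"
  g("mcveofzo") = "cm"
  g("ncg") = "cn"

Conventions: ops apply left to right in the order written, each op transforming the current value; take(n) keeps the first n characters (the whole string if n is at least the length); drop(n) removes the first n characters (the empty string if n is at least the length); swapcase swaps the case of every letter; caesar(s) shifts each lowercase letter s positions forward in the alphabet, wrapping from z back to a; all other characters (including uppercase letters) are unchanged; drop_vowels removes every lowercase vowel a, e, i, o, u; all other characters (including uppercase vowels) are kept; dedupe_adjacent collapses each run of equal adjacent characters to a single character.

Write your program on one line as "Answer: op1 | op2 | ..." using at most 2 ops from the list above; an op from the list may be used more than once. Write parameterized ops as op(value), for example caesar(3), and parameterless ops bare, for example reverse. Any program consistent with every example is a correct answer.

take(2) | reverse

Check, running the answer program on each example:
  "gbdnvrntifsn" -> "gb" -> "bg"
  "mcveofzo" -> "mc" -> "cm"
  "ncg" -> "nc" -> "cn"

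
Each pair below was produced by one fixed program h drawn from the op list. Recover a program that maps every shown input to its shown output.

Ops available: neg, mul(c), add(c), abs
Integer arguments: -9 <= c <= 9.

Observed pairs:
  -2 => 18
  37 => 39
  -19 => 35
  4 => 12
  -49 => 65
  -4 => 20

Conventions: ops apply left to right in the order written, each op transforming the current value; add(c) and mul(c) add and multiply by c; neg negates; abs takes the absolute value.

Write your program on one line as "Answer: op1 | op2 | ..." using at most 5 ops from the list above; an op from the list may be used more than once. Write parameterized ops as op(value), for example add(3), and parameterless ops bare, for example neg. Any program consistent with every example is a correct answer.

add(-7) | neg | abs | add(9)

Check, running the answer program on each example:
  -2 -> -9 -> 9 -> 9 -> 18
  37 -> 30 -> -30 -> 30 -> 39
  -19 -> -26 -> 26 -> 26 -> 35
  4 -> -3 -> 3 -> 3 -> 12
  -49 -> -56 -> 56 -> 56 -> 65
  -4 -> -11 -> 11 -> 11 -> 20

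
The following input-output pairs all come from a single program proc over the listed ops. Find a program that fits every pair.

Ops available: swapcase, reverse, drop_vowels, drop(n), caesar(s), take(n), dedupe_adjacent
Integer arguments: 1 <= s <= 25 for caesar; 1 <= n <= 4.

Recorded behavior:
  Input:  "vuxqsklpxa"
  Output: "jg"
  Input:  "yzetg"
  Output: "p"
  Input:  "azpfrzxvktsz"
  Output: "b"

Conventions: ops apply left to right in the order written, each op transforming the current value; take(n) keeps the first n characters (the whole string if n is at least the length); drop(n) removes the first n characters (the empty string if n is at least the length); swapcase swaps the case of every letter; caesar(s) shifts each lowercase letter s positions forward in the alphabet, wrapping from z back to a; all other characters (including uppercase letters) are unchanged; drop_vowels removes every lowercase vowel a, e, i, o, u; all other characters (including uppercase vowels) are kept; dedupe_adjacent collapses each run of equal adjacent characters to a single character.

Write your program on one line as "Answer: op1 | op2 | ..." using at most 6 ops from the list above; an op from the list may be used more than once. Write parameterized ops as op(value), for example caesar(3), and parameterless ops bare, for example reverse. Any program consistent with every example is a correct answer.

drop(4) | reverse | caesar(9) | take(2) | drop_vowels

Check, running the answer program on each example:
  "vuxqsklpxa" -> "sklpxa" -> "axplks" -> "jgyutb" -> "jg" -> "jg"
  "yzetg" -> "g" -> "g" -> "p" -> "p" -> "p"
  "azpfrzxvktsz" -> "rzxvktsz" -> "zstkvxzr" -> "ibctegia" -> "ib" -> "b"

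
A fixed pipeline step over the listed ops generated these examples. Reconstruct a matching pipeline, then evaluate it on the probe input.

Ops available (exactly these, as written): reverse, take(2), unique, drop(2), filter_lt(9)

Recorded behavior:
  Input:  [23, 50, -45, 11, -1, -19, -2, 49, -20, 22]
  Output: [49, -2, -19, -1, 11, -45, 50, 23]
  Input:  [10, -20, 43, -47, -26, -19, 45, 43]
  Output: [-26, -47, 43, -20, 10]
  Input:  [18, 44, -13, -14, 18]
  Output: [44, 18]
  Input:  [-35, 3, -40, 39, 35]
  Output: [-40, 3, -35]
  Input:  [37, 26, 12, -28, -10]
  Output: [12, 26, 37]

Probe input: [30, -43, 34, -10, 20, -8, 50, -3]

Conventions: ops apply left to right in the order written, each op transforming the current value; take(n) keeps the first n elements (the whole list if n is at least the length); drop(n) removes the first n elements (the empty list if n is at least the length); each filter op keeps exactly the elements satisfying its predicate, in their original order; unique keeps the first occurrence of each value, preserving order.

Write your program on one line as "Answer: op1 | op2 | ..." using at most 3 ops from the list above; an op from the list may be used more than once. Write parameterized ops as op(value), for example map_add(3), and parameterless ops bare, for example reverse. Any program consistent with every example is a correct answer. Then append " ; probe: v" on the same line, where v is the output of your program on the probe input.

unique | reverse | drop(2) ; probe: [-8, 20, -10, 34, -43, 30]

Check, running the answer program on each example:
  [23, 50, -45, 11, -1, -19, -2, 49, -20, 22] -> [23, 50, -45, 11, -1, -19, -2, 49, -20, 22] -> [22, -20, 49, -2, -19, -1, 11, -45, 50, 23] -> [49, -2, -19, -1, 11, -45, 50, 23]
  [10, -20, 43, -47, -26, -19, 45, 43] -> [10, -20, 43, -47, -26, -19, 45] -> [45, -19, -26, -47, 43, -20, 10] -> [-26, -47, 43, -20, 10]
  [18, 44, -13, -14, 18] -> [18, 44, -13, -14] -> [-14, -13, 44, 18] -> [44, 18]
  [-35, 3, -40, 39, 35] -> [-35, 3, -40, 39, 35] -> [35, 39, -40, 3, -35] -> [-40, 3, -35]
  [37, 26, 12, -28, -10] -> [37, 26, 12, -28, -10] -> [-10, -28, 12, 26, 37] -> [12, 26, 37]
  probe: [30, -43, 34, -10, 20, -8, 50, -3] -> [30, -43, 34, -10, 20, -8, 50, -3] -> [-3, 50, -8, 20, -10, 34, -43, 30] -> [-8, 20, -10, 34, -43, 30]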